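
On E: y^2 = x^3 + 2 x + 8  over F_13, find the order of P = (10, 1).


Compute successive multiples of P until we hit O:
  1P = (10, 1)
  2P = (5, 0)
  3P = (10, 12)
  4P = O

ord(P) = 4


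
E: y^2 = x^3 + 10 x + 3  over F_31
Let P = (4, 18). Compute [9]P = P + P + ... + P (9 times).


k = 9 = 1001_2 (binary, LSB first: 1001)
Double-and-add from P = (4, 18):
  bit 0 = 1: acc = O + (4, 18) = (4, 18)
  bit 1 = 0: acc unchanged = (4, 18)
  bit 2 = 0: acc unchanged = (4, 18)
  bit 3 = 1: acc = (4, 18) + (6, 0) = (9, 27)

9P = (9, 27)


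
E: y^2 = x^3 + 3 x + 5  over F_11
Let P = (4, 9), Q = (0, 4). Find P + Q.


P != Q, so use the chord formula.
s = (y2 - y1) / (x2 - x1) = (6) / (7) mod 11 = 4
x3 = s^2 - x1 - x2 mod 11 = 4^2 - 4 - 0 = 1
y3 = s (x1 - x3) - y1 mod 11 = 4 * (4 - 1) - 9 = 3

P + Q = (1, 3)


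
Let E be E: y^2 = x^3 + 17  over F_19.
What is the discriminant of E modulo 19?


4 a^3 + 27 b^2 = 4*0^3 + 27*17^2 = 0 + 7803 = 7803
Delta = -16 * (7803) = -124848
Delta mod 19 = 1

Delta = 1 (mod 19)


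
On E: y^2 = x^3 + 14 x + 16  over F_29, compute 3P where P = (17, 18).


k = 3 = 11_2 (binary, LSB first: 11)
Double-and-add from P = (17, 18):
  bit 0 = 1: acc = O + (17, 18) = (17, 18)
  bit 1 = 1: acc = (17, 18) + (17, 11) = O

3P = O


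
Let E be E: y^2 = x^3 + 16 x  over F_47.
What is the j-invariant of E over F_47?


Delta = -16(4 a^3 + 27 b^2) mod 47 = 22
-1728 * (4 a)^3 = -1728 * (4*16)^3 mod 47 = 40
j = 40 * 22^(-1) mod 47 = 36

j = 36 (mod 47)


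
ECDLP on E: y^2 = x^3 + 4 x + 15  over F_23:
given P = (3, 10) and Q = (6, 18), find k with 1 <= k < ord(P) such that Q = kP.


Enumerate multiples of P until we hit Q = (6, 18):
  1P = (3, 10)
  2P = (19, 2)
  3P = (7, 15)
  4P = (16, 14)
  5P = (6, 5)
  6P = (4, 7)
  7P = (2, 10)
  8P = (18, 13)
  9P = (14, 20)
  10P = (15, 0)
  11P = (14, 3)
  12P = (18, 10)
  13P = (2, 13)
  14P = (4, 16)
  15P = (6, 18)
Match found at i = 15.

k = 15


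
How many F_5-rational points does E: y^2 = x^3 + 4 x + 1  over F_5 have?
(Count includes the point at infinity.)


For each x in F_5, count y with y^2 = x^3 + 4 x + 1 mod 5:
  x = 0: RHS = 1, y in [1, 4]  -> 2 point(s)
  x = 1: RHS = 1, y in [1, 4]  -> 2 point(s)
  x = 3: RHS = 0, y in [0]  -> 1 point(s)
  x = 4: RHS = 1, y in [1, 4]  -> 2 point(s)
Affine points: 7. Add the point at infinity: total = 8.

#E(F_5) = 8


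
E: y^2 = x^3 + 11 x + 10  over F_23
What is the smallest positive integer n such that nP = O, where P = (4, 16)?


Compute successive multiples of P until we hit O:
  1P = (4, 16)
  2P = (8, 14)
  3P = (17, 2)
  4P = (15, 10)
  5P = (10, 4)
  6P = (13, 2)
  7P = (7, 4)
  8P = (5, 11)
  ... (continuing to 27P)
  27P = O

ord(P) = 27


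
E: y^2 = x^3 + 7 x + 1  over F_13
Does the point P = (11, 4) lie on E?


Check whether y^2 = x^3 + 7 x + 1 (mod 13) for (x, y) = (11, 4).
LHS: y^2 = 4^2 mod 13 = 3
RHS: x^3 + 7 x + 1 = 11^3 + 7*11 + 1 mod 13 = 5
LHS != RHS

No, not on the curve


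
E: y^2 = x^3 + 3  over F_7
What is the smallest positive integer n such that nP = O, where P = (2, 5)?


Compute successive multiples of P until we hit O:
  1P = (2, 5)
  2P = (5, 4)
  3P = (4, 5)
  4P = (1, 2)
  5P = (6, 4)
  6P = (3, 4)
  7P = (3, 3)
  8P = (6, 3)
  ... (continuing to 13P)
  13P = O

ord(P) = 13


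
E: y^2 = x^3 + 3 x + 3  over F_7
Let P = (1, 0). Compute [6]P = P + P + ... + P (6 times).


k = 6 = 110_2 (binary, LSB first: 011)
Double-and-add from P = (1, 0):
  bit 0 = 0: acc unchanged = O
  bit 1 = 1: acc = O + O = O
  bit 2 = 1: acc = O + O = O

6P = O


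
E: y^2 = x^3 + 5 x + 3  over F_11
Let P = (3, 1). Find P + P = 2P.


Doubling: s = (3 x1^2 + a) / (2 y1)
s = (3*3^2 + 5) / (2*1) mod 11 = 5
x3 = s^2 - 2 x1 mod 11 = 5^2 - 2*3 = 8
y3 = s (x1 - x3) - y1 mod 11 = 5 * (3 - 8) - 1 = 7

2P = (8, 7)


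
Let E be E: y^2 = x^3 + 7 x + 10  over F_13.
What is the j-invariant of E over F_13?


Delta = -16(4 a^3 + 27 b^2) mod 13 = 4
-1728 * (4 a)^3 = -1728 * (4*7)^3 mod 13 = 8
j = 8 * 4^(-1) mod 13 = 2

j = 2 (mod 13)


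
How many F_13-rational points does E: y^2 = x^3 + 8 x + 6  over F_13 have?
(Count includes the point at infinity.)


For each x in F_13, count y with y^2 = x^3 + 8 x + 6 mod 13:
  x = 2: RHS = 4, y in [2, 11]  -> 2 point(s)
  x = 6: RHS = 10, y in [6, 7]  -> 2 point(s)
  x = 8: RHS = 10, y in [6, 7]  -> 2 point(s)
  x = 9: RHS = 1, y in [1, 12]  -> 2 point(s)
  x = 12: RHS = 10, y in [6, 7]  -> 2 point(s)
Affine points: 10. Add the point at infinity: total = 11.

#E(F_13) = 11


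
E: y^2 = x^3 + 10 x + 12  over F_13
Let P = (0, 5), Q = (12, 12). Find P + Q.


P != Q, so use the chord formula.
s = (y2 - y1) / (x2 - x1) = (7) / (12) mod 13 = 6
x3 = s^2 - x1 - x2 mod 13 = 6^2 - 0 - 12 = 11
y3 = s (x1 - x3) - y1 mod 13 = 6 * (0 - 11) - 5 = 7

P + Q = (11, 7)


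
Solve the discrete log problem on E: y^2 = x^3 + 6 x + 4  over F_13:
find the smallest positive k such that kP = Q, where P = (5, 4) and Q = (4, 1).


Enumerate multiples of P until we hit Q = (4, 1):
  1P = (5, 4)
  2P = (7, 5)
  3P = (11, 6)
  4P = (0, 2)
  5P = (4, 12)
  6P = (3, 6)
  7P = (6, 10)
  8P = (12, 6)
  9P = (12, 7)
  10P = (6, 3)
  11P = (3, 7)
  12P = (4, 1)
Match found at i = 12.

k = 12


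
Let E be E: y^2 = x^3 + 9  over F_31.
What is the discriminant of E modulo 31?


4 a^3 + 27 b^2 = 4*0^3 + 27*9^2 = 0 + 2187 = 2187
Delta = -16 * (2187) = -34992
Delta mod 31 = 7

Delta = 7 (mod 31)


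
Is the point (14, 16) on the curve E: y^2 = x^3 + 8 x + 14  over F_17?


Check whether y^2 = x^3 + 8 x + 14 (mod 17) for (x, y) = (14, 16).
LHS: y^2 = 16^2 mod 17 = 1
RHS: x^3 + 8 x + 14 = 14^3 + 8*14 + 14 mod 17 = 14
LHS != RHS

No, not on the curve


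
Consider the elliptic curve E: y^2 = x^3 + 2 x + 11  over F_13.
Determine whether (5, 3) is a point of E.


Check whether y^2 = x^3 + 2 x + 11 (mod 13) for (x, y) = (5, 3).
LHS: y^2 = 3^2 mod 13 = 9
RHS: x^3 + 2 x + 11 = 5^3 + 2*5 + 11 mod 13 = 3
LHS != RHS

No, not on the curve


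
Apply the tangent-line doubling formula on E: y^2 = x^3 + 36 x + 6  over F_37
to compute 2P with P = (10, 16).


Doubling: s = (3 x1^2 + a) / (2 y1)
s = (3*10^2 + 36) / (2*16) mod 37 = 29
x3 = s^2 - 2 x1 mod 37 = 29^2 - 2*10 = 7
y3 = s (x1 - x3) - y1 mod 37 = 29 * (10 - 7) - 16 = 34

2P = (7, 34)


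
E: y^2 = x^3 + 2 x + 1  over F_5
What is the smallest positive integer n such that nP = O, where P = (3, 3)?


Compute successive multiples of P until we hit O:
  1P = (3, 3)
  2P = (0, 4)
  3P = (1, 3)
  4P = (1, 2)
  5P = (0, 1)
  6P = (3, 2)
  7P = O

ord(P) = 7


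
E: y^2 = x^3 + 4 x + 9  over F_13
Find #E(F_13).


For each x in F_13, count y with y^2 = x^3 + 4 x + 9 mod 13:
  x = 0: RHS = 9, y in [3, 10]  -> 2 point(s)
  x = 1: RHS = 1, y in [1, 12]  -> 2 point(s)
  x = 2: RHS = 12, y in [5, 8]  -> 2 point(s)
  x = 3: RHS = 9, y in [3, 10]  -> 2 point(s)
  x = 7: RHS = 3, y in [4, 9]  -> 2 point(s)
  x = 10: RHS = 9, y in [3, 10]  -> 2 point(s)
  x = 12: RHS = 4, y in [2, 11]  -> 2 point(s)
Affine points: 14. Add the point at infinity: total = 15.

#E(F_13) = 15


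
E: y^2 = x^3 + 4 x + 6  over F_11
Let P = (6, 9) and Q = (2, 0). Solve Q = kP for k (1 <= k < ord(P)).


Enumerate multiples of P until we hit Q = (2, 0):
  1P = (6, 9)
  2P = (2, 0)
Match found at i = 2.

k = 2


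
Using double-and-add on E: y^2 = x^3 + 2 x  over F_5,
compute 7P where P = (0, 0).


k = 7 = 111_2 (binary, LSB first: 111)
Double-and-add from P = (0, 0):
  bit 0 = 1: acc = O + (0, 0) = (0, 0)
  bit 1 = 1: acc = (0, 0) + O = (0, 0)
  bit 2 = 1: acc = (0, 0) + O = (0, 0)

7P = (0, 0)


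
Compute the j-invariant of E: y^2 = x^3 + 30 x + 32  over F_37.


Delta = -16(4 a^3 + 27 b^2) mod 37 = 15
-1728 * (4 a)^3 = -1728 * (4*30)^3 mod 37 = 27
j = 27 * 15^(-1) mod 37 = 24

j = 24 (mod 37)


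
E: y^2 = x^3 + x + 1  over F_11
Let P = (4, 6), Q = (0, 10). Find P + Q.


P != Q, so use the chord formula.
s = (y2 - y1) / (x2 - x1) = (4) / (7) mod 11 = 10
x3 = s^2 - x1 - x2 mod 11 = 10^2 - 4 - 0 = 8
y3 = s (x1 - x3) - y1 mod 11 = 10 * (4 - 8) - 6 = 9

P + Q = (8, 9)


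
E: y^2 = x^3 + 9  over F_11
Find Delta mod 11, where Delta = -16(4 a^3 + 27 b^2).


4 a^3 + 27 b^2 = 4*0^3 + 27*9^2 = 0 + 2187 = 2187
Delta = -16 * (2187) = -34992
Delta mod 11 = 10

Delta = 10 (mod 11)


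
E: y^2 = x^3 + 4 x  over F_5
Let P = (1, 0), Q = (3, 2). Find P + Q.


P != Q, so use the chord formula.
s = (y2 - y1) / (x2 - x1) = (2) / (2) mod 5 = 1
x3 = s^2 - x1 - x2 mod 5 = 1^2 - 1 - 3 = 2
y3 = s (x1 - x3) - y1 mod 5 = 1 * (1 - 2) - 0 = 4

P + Q = (2, 4)


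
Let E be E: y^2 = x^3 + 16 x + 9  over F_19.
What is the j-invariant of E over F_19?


Delta = -16(4 a^3 + 27 b^2) mod 19 = 5
-1728 * (4 a)^3 = -1728 * (4*16)^3 mod 19 = 1
j = 1 * 5^(-1) mod 19 = 4

j = 4 (mod 19)


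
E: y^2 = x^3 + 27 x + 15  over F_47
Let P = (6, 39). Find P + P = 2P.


Doubling: s = (3 x1^2 + a) / (2 y1)
s = (3*6^2 + 27) / (2*39) mod 47 = 18
x3 = s^2 - 2 x1 mod 47 = 18^2 - 2*6 = 30
y3 = s (x1 - x3) - y1 mod 47 = 18 * (6 - 30) - 39 = 46

2P = (30, 46)


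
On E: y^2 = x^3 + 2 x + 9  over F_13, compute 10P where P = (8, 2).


k = 10 = 1010_2 (binary, LSB first: 0101)
Double-and-add from P = (8, 2):
  bit 0 = 0: acc unchanged = O
  bit 1 = 1: acc = O + (6, 4) = (6, 4)
  bit 2 = 0: acc unchanged = (6, 4)
  bit 3 = 1: acc = (6, 4) + (1, 5) = (5, 1)

10P = (5, 1)


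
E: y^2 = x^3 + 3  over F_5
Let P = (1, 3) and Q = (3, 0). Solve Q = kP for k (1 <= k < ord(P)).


Enumerate multiples of P until we hit Q = (3, 0):
  1P = (1, 3)
  2P = (2, 4)
  3P = (3, 0)
Match found at i = 3.

k = 3


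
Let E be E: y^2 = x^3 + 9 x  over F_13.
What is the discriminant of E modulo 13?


4 a^3 + 27 b^2 = 4*9^3 + 27*0^2 = 2916 + 0 = 2916
Delta = -16 * (2916) = -46656
Delta mod 13 = 1

Delta = 1 (mod 13)


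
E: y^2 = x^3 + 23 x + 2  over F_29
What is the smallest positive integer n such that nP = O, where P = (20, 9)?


Compute successive multiples of P until we hit O:
  1P = (20, 9)
  2P = (23, 24)
  3P = (11, 7)
  4P = (7, 10)
  5P = (25, 7)
  6P = (12, 11)
  7P = (17, 12)
  8P = (22, 22)
  ... (continuing to 17P)
  17P = O

ord(P) = 17


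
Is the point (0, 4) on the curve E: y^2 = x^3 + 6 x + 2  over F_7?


Check whether y^2 = x^3 + 6 x + 2 (mod 7) for (x, y) = (0, 4).
LHS: y^2 = 4^2 mod 7 = 2
RHS: x^3 + 6 x + 2 = 0^3 + 6*0 + 2 mod 7 = 2
LHS = RHS

Yes, on the curve


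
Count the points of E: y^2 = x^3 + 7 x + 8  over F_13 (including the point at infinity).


For each x in F_13, count y with y^2 = x^3 + 7 x + 8 mod 13:
  x = 1: RHS = 3, y in [4, 9]  -> 2 point(s)
  x = 2: RHS = 4, y in [2, 11]  -> 2 point(s)
  x = 3: RHS = 4, y in [2, 11]  -> 2 point(s)
  x = 4: RHS = 9, y in [3, 10]  -> 2 point(s)
  x = 5: RHS = 12, y in [5, 8]  -> 2 point(s)
  x = 7: RHS = 10, y in [6, 7]  -> 2 point(s)
  x = 8: RHS = 4, y in [2, 11]  -> 2 point(s)
  x = 10: RHS = 12, y in [5, 8]  -> 2 point(s)
  x = 11: RHS = 12, y in [5, 8]  -> 2 point(s)
  x = 12: RHS = 0, y in [0]  -> 1 point(s)
Affine points: 19. Add the point at infinity: total = 20.

#E(F_13) = 20


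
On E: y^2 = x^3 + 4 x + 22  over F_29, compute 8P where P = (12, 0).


k = 8 = 1000_2 (binary, LSB first: 0001)
Double-and-add from P = (12, 0):
  bit 0 = 0: acc unchanged = O
  bit 1 = 0: acc unchanged = O
  bit 2 = 0: acc unchanged = O
  bit 3 = 1: acc = O + O = O

8P = O


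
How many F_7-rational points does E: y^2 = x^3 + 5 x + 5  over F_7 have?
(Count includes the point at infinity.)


For each x in F_7, count y with y^2 = x^3 + 5 x + 5 mod 7:
  x = 1: RHS = 4, y in [2, 5]  -> 2 point(s)
  x = 2: RHS = 2, y in [3, 4]  -> 2 point(s)
  x = 5: RHS = 1, y in [1, 6]  -> 2 point(s)
Affine points: 6. Add the point at infinity: total = 7.

#E(F_7) = 7


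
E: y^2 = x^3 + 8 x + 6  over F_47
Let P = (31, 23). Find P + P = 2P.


Doubling: s = (3 x1^2 + a) / (2 y1)
s = (3*31^2 + 8) / (2*23) mod 47 = 23
x3 = s^2 - 2 x1 mod 47 = 23^2 - 2*31 = 44
y3 = s (x1 - x3) - y1 mod 47 = 23 * (31 - 44) - 23 = 7

2P = (44, 7)


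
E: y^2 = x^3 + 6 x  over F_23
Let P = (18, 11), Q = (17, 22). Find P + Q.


P != Q, so use the chord formula.
s = (y2 - y1) / (x2 - x1) = (11) / (22) mod 23 = 12
x3 = s^2 - x1 - x2 mod 23 = 12^2 - 18 - 17 = 17
y3 = s (x1 - x3) - y1 mod 23 = 12 * (18 - 17) - 11 = 1

P + Q = (17, 1)


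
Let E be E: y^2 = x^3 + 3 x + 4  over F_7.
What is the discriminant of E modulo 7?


4 a^3 + 27 b^2 = 4*3^3 + 27*4^2 = 108 + 432 = 540
Delta = -16 * (540) = -8640
Delta mod 7 = 5

Delta = 5 (mod 7)


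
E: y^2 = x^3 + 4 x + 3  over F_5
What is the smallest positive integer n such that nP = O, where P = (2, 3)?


Compute successive multiples of P until we hit O:
  1P = (2, 3)
  2P = (2, 2)
  3P = O

ord(P) = 3


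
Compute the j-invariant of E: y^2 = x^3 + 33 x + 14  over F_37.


Delta = -16(4 a^3 + 27 b^2) mod 37 = 10
-1728 * (4 a)^3 = -1728 * (4*33)^3 mod 37 = 10
j = 10 * 10^(-1) mod 37 = 1

j = 1 (mod 37)


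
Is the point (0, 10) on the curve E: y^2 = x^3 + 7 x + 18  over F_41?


Check whether y^2 = x^3 + 7 x + 18 (mod 41) for (x, y) = (0, 10).
LHS: y^2 = 10^2 mod 41 = 18
RHS: x^3 + 7 x + 18 = 0^3 + 7*0 + 18 mod 41 = 18
LHS = RHS

Yes, on the curve


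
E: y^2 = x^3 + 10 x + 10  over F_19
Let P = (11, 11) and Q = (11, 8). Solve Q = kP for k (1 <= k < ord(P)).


Enumerate multiples of P until we hit Q = (11, 8):
  1P = (11, 11)
  2P = (13, 0)
  3P = (11, 8)
Match found at i = 3.

k = 3


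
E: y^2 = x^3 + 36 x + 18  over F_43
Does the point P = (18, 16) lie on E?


Check whether y^2 = x^3 + 36 x + 18 (mod 43) for (x, y) = (18, 16).
LHS: y^2 = 16^2 mod 43 = 41
RHS: x^3 + 36 x + 18 = 18^3 + 36*18 + 18 mod 43 = 5
LHS != RHS

No, not on the curve


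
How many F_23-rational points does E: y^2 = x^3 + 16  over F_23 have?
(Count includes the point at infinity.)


For each x in F_23, count y with y^2 = x^3 + 0 x + 16 mod 23:
  x = 0: RHS = 16, y in [4, 19]  -> 2 point(s)
  x = 2: RHS = 1, y in [1, 22]  -> 2 point(s)
  x = 5: RHS = 3, y in [7, 16]  -> 2 point(s)
  x = 6: RHS = 2, y in [5, 18]  -> 2 point(s)
  x = 9: RHS = 9, y in [3, 20]  -> 2 point(s)
  x = 10: RHS = 4, y in [2, 21]  -> 2 point(s)
  x = 11: RHS = 13, y in [6, 17]  -> 2 point(s)
  x = 14: RHS = 0, y in [0]  -> 1 point(s)
  x = 16: RHS = 18, y in [8, 15]  -> 2 point(s)
  x = 18: RHS = 6, y in [11, 12]  -> 2 point(s)
  x = 20: RHS = 12, y in [9, 14]  -> 2 point(s)
  x = 21: RHS = 8, y in [10, 13]  -> 2 point(s)
Affine points: 23. Add the point at infinity: total = 24.

#E(F_23) = 24


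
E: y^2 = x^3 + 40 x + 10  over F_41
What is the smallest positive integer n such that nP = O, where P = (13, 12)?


Compute successive multiples of P until we hit O:
  1P = (13, 12)
  2P = (31, 39)
  3P = (30, 24)
  4P = (29, 37)
  5P = (0, 16)
  6P = (23, 10)
  7P = (28, 32)
  8P = (20, 6)
  ... (continuing to 51P)
  51P = O

ord(P) = 51


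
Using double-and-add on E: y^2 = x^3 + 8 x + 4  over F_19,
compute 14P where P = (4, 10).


k = 14 = 1110_2 (binary, LSB first: 0111)
Double-and-add from P = (4, 10):
  bit 0 = 0: acc unchanged = O
  bit 1 = 1: acc = O + (12, 17) = (12, 17)
  bit 2 = 1: acc = (12, 17) + (11, 6) = (3, 6)
  bit 3 = 1: acc = (3, 6) + (13, 5) = (7, 2)

14P = (7, 2)


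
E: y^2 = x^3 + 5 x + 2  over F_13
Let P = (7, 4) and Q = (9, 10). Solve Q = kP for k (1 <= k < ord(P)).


Enumerate multiples of P until we hit Q = (9, 10):
  1P = (7, 4)
  2P = (9, 10)
Match found at i = 2.

k = 2


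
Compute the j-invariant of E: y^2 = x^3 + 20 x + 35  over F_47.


Delta = -16(4 a^3 + 27 b^2) mod 47 = 38
-1728 * (4 a)^3 = -1728 * (4*20)^3 mod 47 = 37
j = 37 * 38^(-1) mod 47 = 22

j = 22 (mod 47)


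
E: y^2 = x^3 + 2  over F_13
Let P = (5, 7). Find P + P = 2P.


Doubling: s = (3 x1^2 + a) / (2 y1)
s = (3*5^2 + 0) / (2*7) mod 13 = 10
x3 = s^2 - 2 x1 mod 13 = 10^2 - 2*5 = 12
y3 = s (x1 - x3) - y1 mod 13 = 10 * (5 - 12) - 7 = 1

2P = (12, 1)


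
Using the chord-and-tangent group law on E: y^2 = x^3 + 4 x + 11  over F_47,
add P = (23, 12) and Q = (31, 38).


P != Q, so use the chord formula.
s = (y2 - y1) / (x2 - x1) = (26) / (8) mod 47 = 15
x3 = s^2 - x1 - x2 mod 47 = 15^2 - 23 - 31 = 30
y3 = s (x1 - x3) - y1 mod 47 = 15 * (23 - 30) - 12 = 24

P + Q = (30, 24)


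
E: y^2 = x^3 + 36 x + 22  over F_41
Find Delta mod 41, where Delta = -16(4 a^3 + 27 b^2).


4 a^3 + 27 b^2 = 4*36^3 + 27*22^2 = 186624 + 13068 = 199692
Delta = -16 * (199692) = -3195072
Delta mod 41 = 17

Delta = 17 (mod 41)


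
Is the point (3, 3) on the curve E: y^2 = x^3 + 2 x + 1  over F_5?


Check whether y^2 = x^3 + 2 x + 1 (mod 5) for (x, y) = (3, 3).
LHS: y^2 = 3^2 mod 5 = 4
RHS: x^3 + 2 x + 1 = 3^3 + 2*3 + 1 mod 5 = 4
LHS = RHS

Yes, on the curve


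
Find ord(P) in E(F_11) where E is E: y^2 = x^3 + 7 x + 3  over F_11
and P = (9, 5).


Compute successive multiples of P until we hit O:
  1P = (9, 5)
  2P = (2, 5)
  3P = (0, 6)
  4P = (5, 8)
  5P = (1, 0)
  6P = (5, 3)
  7P = (0, 5)
  8P = (2, 6)
  ... (continuing to 10P)
  10P = O

ord(P) = 10


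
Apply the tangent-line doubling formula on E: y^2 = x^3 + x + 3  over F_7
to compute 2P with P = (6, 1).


Doubling: s = (3 x1^2 + a) / (2 y1)
s = (3*6^2 + 1) / (2*1) mod 7 = 2
x3 = s^2 - 2 x1 mod 7 = 2^2 - 2*6 = 6
y3 = s (x1 - x3) - y1 mod 7 = 2 * (6 - 6) - 1 = 6

2P = (6, 6)


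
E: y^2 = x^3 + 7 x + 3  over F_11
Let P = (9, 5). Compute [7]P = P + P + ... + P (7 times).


k = 7 = 111_2 (binary, LSB first: 111)
Double-and-add from P = (9, 5):
  bit 0 = 1: acc = O + (9, 5) = (9, 5)
  bit 1 = 1: acc = (9, 5) + (2, 5) = (0, 6)
  bit 2 = 1: acc = (0, 6) + (5, 8) = (0, 5)

7P = (0, 5)


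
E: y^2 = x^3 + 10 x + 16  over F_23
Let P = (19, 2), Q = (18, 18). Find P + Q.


P != Q, so use the chord formula.
s = (y2 - y1) / (x2 - x1) = (16) / (22) mod 23 = 7
x3 = s^2 - x1 - x2 mod 23 = 7^2 - 19 - 18 = 12
y3 = s (x1 - x3) - y1 mod 23 = 7 * (19 - 12) - 2 = 1

P + Q = (12, 1)


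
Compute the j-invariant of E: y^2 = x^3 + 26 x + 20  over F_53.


Delta = -16(4 a^3 + 27 b^2) mod 53 = 41
-1728 * (4 a)^3 = -1728 * (4*26)^3 mod 53 = 44
j = 44 * 41^(-1) mod 53 = 14

j = 14 (mod 53)


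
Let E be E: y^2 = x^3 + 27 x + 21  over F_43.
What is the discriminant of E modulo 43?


4 a^3 + 27 b^2 = 4*27^3 + 27*21^2 = 78732 + 11907 = 90639
Delta = -16 * (90639) = -1450224
Delta mod 43 = 37

Delta = 37 (mod 43)


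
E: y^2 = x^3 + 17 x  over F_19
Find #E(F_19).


For each x in F_19, count y with y^2 = x^3 + 17 x + 0 mod 19:
  x = 0: RHS = 0, y in [0]  -> 1 point(s)
  x = 2: RHS = 4, y in [2, 17]  -> 2 point(s)
  x = 5: RHS = 1, y in [1, 18]  -> 2 point(s)
  x = 7: RHS = 6, y in [5, 14]  -> 2 point(s)
  x = 10: RHS = 11, y in [7, 12]  -> 2 point(s)
  x = 11: RHS = 17, y in [6, 13]  -> 2 point(s)
  x = 13: RHS = 5, y in [9, 10]  -> 2 point(s)
  x = 15: RHS = 1, y in [1, 18]  -> 2 point(s)
  x = 16: RHS = 17, y in [6, 13]  -> 2 point(s)
  x = 18: RHS = 1, y in [1, 18]  -> 2 point(s)
Affine points: 19. Add the point at infinity: total = 20.

#E(F_19) = 20


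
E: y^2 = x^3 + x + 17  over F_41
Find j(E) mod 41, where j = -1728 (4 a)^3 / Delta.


Delta = -16(4 a^3 + 27 b^2) mod 41 = 15
-1728 * (4 a)^3 = -1728 * (4*1)^3 mod 41 = 26
j = 26 * 15^(-1) mod 41 = 40

j = 40 (mod 41)


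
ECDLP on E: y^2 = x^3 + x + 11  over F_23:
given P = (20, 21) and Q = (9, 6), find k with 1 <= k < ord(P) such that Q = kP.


Enumerate multiples of P until we hit Q = (9, 6):
  1P = (20, 21)
  2P = (9, 17)
  3P = (12, 7)
  4P = (7, 19)
  5P = (8, 18)
  6P = (8, 5)
  7P = (7, 4)
  8P = (12, 16)
  9P = (9, 6)
Match found at i = 9.

k = 9


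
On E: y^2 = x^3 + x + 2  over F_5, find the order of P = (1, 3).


Compute successive multiples of P until we hit O:
  1P = (1, 3)
  2P = (4, 0)
  3P = (1, 2)
  4P = O

ord(P) = 4


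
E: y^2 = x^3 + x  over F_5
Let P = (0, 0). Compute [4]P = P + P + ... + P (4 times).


k = 4 = 100_2 (binary, LSB first: 001)
Double-and-add from P = (0, 0):
  bit 0 = 0: acc unchanged = O
  bit 1 = 0: acc unchanged = O
  bit 2 = 1: acc = O + O = O

4P = O


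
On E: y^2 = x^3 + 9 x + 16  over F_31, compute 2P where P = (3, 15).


Doubling: s = (3 x1^2 + a) / (2 y1)
s = (3*3^2 + 9) / (2*15) mod 31 = 26
x3 = s^2 - 2 x1 mod 31 = 26^2 - 2*3 = 19
y3 = s (x1 - x3) - y1 mod 31 = 26 * (3 - 19) - 15 = 3

2P = (19, 3)


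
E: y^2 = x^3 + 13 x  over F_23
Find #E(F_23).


For each x in F_23, count y with y^2 = x^3 + 13 x + 0 mod 23:
  x = 0: RHS = 0, y in [0]  -> 1 point(s)
  x = 4: RHS = 1, y in [1, 22]  -> 2 point(s)
  x = 5: RHS = 6, y in [11, 12]  -> 2 point(s)
  x = 6: RHS = 18, y in [8, 15]  -> 2 point(s)
  x = 8: RHS = 18, y in [8, 15]  -> 2 point(s)
  x = 9: RHS = 18, y in [8, 15]  -> 2 point(s)
  x = 10: RHS = 3, y in [7, 16]  -> 2 point(s)
  x = 11: RHS = 2, y in [5, 18]  -> 2 point(s)
  x = 16: RHS = 3, y in [7, 16]  -> 2 point(s)
  x = 20: RHS = 3, y in [7, 16]  -> 2 point(s)
  x = 21: RHS = 12, y in [9, 14]  -> 2 point(s)
  x = 22: RHS = 9, y in [3, 20]  -> 2 point(s)
Affine points: 23. Add the point at infinity: total = 24.

#E(F_23) = 24


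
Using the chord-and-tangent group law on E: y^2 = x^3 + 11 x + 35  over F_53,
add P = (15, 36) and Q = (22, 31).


P != Q, so use the chord formula.
s = (y2 - y1) / (x2 - x1) = (48) / (7) mod 53 = 22
x3 = s^2 - x1 - x2 mod 53 = 22^2 - 15 - 22 = 23
y3 = s (x1 - x3) - y1 mod 53 = 22 * (15 - 23) - 36 = 0

P + Q = (23, 0)


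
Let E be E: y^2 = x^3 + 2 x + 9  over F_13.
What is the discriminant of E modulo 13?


4 a^3 + 27 b^2 = 4*2^3 + 27*9^2 = 32 + 2187 = 2219
Delta = -16 * (2219) = -35504
Delta mod 13 = 12

Delta = 12 (mod 13)


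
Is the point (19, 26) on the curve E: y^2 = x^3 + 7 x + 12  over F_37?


Check whether y^2 = x^3 + 7 x + 12 (mod 37) for (x, y) = (19, 26).
LHS: y^2 = 26^2 mod 37 = 10
RHS: x^3 + 7 x + 12 = 19^3 + 7*19 + 12 mod 37 = 11
LHS != RHS

No, not on the curve


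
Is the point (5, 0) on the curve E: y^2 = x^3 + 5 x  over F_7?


Check whether y^2 = x^3 + 5 x + 0 (mod 7) for (x, y) = (5, 0).
LHS: y^2 = 0^2 mod 7 = 0
RHS: x^3 + 5 x + 0 = 5^3 + 5*5 + 0 mod 7 = 3
LHS != RHS

No, not on the curve


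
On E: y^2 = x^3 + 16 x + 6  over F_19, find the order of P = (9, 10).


Compute successive multiples of P until we hit O:
  1P = (9, 10)
  2P = (12, 11)
  3P = (15, 7)
  4P = (0, 14)
  5P = (17, 2)
  6P = (13, 13)
  7P = (13, 6)
  8P = (17, 17)
  ... (continuing to 13P)
  13P = O

ord(P) = 13


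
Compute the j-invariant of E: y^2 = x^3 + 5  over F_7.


Delta = -16(4 a^3 + 27 b^2) mod 7 = 1
-1728 * (4 a)^3 = -1728 * (4*0)^3 mod 7 = 0
j = 0 * 1^(-1) mod 7 = 0

j = 0 (mod 7)


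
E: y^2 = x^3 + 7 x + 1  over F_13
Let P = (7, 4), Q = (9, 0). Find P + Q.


P != Q, so use the chord formula.
s = (y2 - y1) / (x2 - x1) = (9) / (2) mod 13 = 11
x3 = s^2 - x1 - x2 mod 13 = 11^2 - 7 - 9 = 1
y3 = s (x1 - x3) - y1 mod 13 = 11 * (7 - 1) - 4 = 10

P + Q = (1, 10)


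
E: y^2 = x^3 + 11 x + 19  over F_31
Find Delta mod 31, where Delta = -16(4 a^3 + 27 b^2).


4 a^3 + 27 b^2 = 4*11^3 + 27*19^2 = 5324 + 9747 = 15071
Delta = -16 * (15071) = -241136
Delta mod 31 = 13

Delta = 13 (mod 31)


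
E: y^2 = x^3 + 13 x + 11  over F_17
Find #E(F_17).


For each x in F_17, count y with y^2 = x^3 + 13 x + 11 mod 17:
  x = 1: RHS = 8, y in [5, 12]  -> 2 point(s)
  x = 3: RHS = 9, y in [3, 14]  -> 2 point(s)
  x = 4: RHS = 8, y in [5, 12]  -> 2 point(s)
  x = 6: RHS = 16, y in [4, 13]  -> 2 point(s)
  x = 8: RHS = 15, y in [7, 10]  -> 2 point(s)
  x = 10: RHS = 2, y in [6, 11]  -> 2 point(s)
  x = 12: RHS = 8, y in [5, 12]  -> 2 point(s)
  x = 14: RHS = 13, y in [8, 9]  -> 2 point(s)
Affine points: 16. Add the point at infinity: total = 17.

#E(F_17) = 17


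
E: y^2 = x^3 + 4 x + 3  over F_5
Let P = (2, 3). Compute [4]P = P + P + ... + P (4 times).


k = 4 = 100_2 (binary, LSB first: 001)
Double-and-add from P = (2, 3):
  bit 0 = 0: acc unchanged = O
  bit 1 = 0: acc unchanged = O
  bit 2 = 1: acc = O + (2, 3) = (2, 3)

4P = (2, 3)


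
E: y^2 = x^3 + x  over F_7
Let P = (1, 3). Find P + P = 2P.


Doubling: s = (3 x1^2 + a) / (2 y1)
s = (3*1^2 + 1) / (2*3) mod 7 = 3
x3 = s^2 - 2 x1 mod 7 = 3^2 - 2*1 = 0
y3 = s (x1 - x3) - y1 mod 7 = 3 * (1 - 0) - 3 = 0

2P = (0, 0)


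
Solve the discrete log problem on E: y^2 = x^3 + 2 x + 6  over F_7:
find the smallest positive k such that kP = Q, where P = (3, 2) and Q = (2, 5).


Enumerate multiples of P until we hit Q = (2, 5):
  1P = (3, 2)
  2P = (5, 1)
  3P = (1, 4)
  4P = (4, 6)
  5P = (2, 2)
  6P = (2, 5)
Match found at i = 6.

k = 6


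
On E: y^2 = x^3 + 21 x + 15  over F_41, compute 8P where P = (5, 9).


k = 8 = 1000_2 (binary, LSB first: 0001)
Double-and-add from P = (5, 9):
  bit 0 = 0: acc unchanged = O
  bit 1 = 0: acc unchanged = O
  bit 2 = 0: acc unchanged = O
  bit 3 = 1: acc = O + (5, 32) = (5, 32)

8P = (5, 32)


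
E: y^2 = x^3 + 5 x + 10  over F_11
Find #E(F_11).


For each x in F_11, count y with y^2 = x^3 + 5 x + 10 mod 11:
  x = 1: RHS = 5, y in [4, 7]  -> 2 point(s)
  x = 6: RHS = 3, y in [5, 6]  -> 2 point(s)
  x = 7: RHS = 3, y in [5, 6]  -> 2 point(s)
  x = 8: RHS = 1, y in [1, 10]  -> 2 point(s)
  x = 9: RHS = 3, y in [5, 6]  -> 2 point(s)
  x = 10: RHS = 4, y in [2, 9]  -> 2 point(s)
Affine points: 12. Add the point at infinity: total = 13.

#E(F_11) = 13


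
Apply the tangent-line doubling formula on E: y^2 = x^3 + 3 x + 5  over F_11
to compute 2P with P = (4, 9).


Doubling: s = (3 x1^2 + a) / (2 y1)
s = (3*4^2 + 3) / (2*9) mod 11 = 1
x3 = s^2 - 2 x1 mod 11 = 1^2 - 2*4 = 4
y3 = s (x1 - x3) - y1 mod 11 = 1 * (4 - 4) - 9 = 2

2P = (4, 2)


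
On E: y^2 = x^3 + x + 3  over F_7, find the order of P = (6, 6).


Compute successive multiples of P until we hit O:
  1P = (6, 6)
  2P = (6, 1)
  3P = O

ord(P) = 3


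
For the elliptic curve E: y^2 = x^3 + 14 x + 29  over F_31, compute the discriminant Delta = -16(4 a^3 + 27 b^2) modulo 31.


4 a^3 + 27 b^2 = 4*14^3 + 27*29^2 = 10976 + 22707 = 33683
Delta = -16 * (33683) = -538928
Delta mod 31 = 7

Delta = 7 (mod 31)


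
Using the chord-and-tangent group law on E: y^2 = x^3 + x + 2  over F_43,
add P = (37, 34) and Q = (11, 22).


P != Q, so use the chord formula.
s = (y2 - y1) / (x2 - x1) = (31) / (17) mod 43 = 17
x3 = s^2 - x1 - x2 mod 43 = 17^2 - 37 - 11 = 26
y3 = s (x1 - x3) - y1 mod 43 = 17 * (37 - 26) - 34 = 24

P + Q = (26, 24)


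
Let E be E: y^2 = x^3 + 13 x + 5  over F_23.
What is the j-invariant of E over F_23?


Delta = -16(4 a^3 + 27 b^2) mod 23 = 1
-1728 * (4 a)^3 = -1728 * (4*13)^3 mod 23 = 19
j = 19 * 1^(-1) mod 23 = 19

j = 19 (mod 23)


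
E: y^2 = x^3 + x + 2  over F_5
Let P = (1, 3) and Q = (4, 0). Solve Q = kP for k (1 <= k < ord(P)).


Enumerate multiples of P until we hit Q = (4, 0):
  1P = (1, 3)
  2P = (4, 0)
Match found at i = 2.

k = 2


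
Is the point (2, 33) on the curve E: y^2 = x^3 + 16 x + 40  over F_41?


Check whether y^2 = x^3 + 16 x + 40 (mod 41) for (x, y) = (2, 33).
LHS: y^2 = 33^2 mod 41 = 23
RHS: x^3 + 16 x + 40 = 2^3 + 16*2 + 40 mod 41 = 39
LHS != RHS

No, not on the curve


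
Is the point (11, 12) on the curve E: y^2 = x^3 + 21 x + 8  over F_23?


Check whether y^2 = x^3 + 21 x + 8 (mod 23) for (x, y) = (11, 12).
LHS: y^2 = 12^2 mod 23 = 6
RHS: x^3 + 21 x + 8 = 11^3 + 21*11 + 8 mod 23 = 6
LHS = RHS

Yes, on the curve


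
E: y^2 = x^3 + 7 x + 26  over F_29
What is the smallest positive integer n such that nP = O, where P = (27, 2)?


Compute successive multiples of P until we hit O:
  1P = (27, 2)
  2P = (3, 25)
  3P = (19, 0)
  4P = (3, 4)
  5P = (27, 27)
  6P = O

ord(P) = 6


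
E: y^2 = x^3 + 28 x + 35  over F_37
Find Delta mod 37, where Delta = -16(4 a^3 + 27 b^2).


4 a^3 + 27 b^2 = 4*28^3 + 27*35^2 = 87808 + 33075 = 120883
Delta = -16 * (120883) = -1934128
Delta mod 37 = 10

Delta = 10 (mod 37)


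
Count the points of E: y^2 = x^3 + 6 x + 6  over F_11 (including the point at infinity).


For each x in F_11, count y with y^2 = x^3 + 6 x + 6 mod 11:
  x = 2: RHS = 4, y in [2, 9]  -> 2 point(s)
  x = 6: RHS = 5, y in [4, 7]  -> 2 point(s)
  x = 8: RHS = 5, y in [4, 7]  -> 2 point(s)
Affine points: 6. Add the point at infinity: total = 7.

#E(F_11) = 7


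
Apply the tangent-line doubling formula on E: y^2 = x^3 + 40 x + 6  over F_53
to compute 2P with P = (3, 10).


Doubling: s = (3 x1^2 + a) / (2 y1)
s = (3*3^2 + 40) / (2*10) mod 53 = 6
x3 = s^2 - 2 x1 mod 53 = 6^2 - 2*3 = 30
y3 = s (x1 - x3) - y1 mod 53 = 6 * (3 - 30) - 10 = 40

2P = (30, 40)


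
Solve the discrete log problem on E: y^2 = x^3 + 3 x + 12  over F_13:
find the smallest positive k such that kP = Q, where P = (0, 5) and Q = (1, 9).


Enumerate multiples of P until we hit Q = (1, 9):
  1P = (0, 5)
  2P = (1, 9)
Match found at i = 2.

k = 2


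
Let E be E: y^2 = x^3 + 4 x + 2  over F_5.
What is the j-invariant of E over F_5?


Delta = -16(4 a^3 + 27 b^2) mod 5 = 1
-1728 * (4 a)^3 = -1728 * (4*4)^3 mod 5 = 2
j = 2 * 1^(-1) mod 5 = 2

j = 2 (mod 5)


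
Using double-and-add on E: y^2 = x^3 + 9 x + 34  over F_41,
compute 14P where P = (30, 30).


k = 14 = 1110_2 (binary, LSB first: 0111)
Double-and-add from P = (30, 30):
  bit 0 = 0: acc unchanged = O
  bit 1 = 1: acc = O + (26, 3) = (26, 3)
  bit 2 = 1: acc = (26, 3) + (29, 24) = (35, 16)
  bit 3 = 1: acc = (35, 16) + (16, 16) = (31, 25)

14P = (31, 25)


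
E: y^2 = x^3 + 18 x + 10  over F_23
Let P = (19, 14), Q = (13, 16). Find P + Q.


P != Q, so use the chord formula.
s = (y2 - y1) / (x2 - x1) = (2) / (17) mod 23 = 15
x3 = s^2 - x1 - x2 mod 23 = 15^2 - 19 - 13 = 9
y3 = s (x1 - x3) - y1 mod 23 = 15 * (19 - 9) - 14 = 21

P + Q = (9, 21)


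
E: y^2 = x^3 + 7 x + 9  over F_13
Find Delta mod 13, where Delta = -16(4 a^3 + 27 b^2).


4 a^3 + 27 b^2 = 4*7^3 + 27*9^2 = 1372 + 2187 = 3559
Delta = -16 * (3559) = -56944
Delta mod 13 = 9

Delta = 9 (mod 13)


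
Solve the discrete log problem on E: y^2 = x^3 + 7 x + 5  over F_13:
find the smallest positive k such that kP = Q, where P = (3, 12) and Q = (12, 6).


Enumerate multiples of P until we hit Q = (12, 6):
  1P = (3, 12)
  2P = (10, 3)
  3P = (12, 7)
  4P = (2, 12)
  5P = (8, 1)
  6P = (11, 3)
  7P = (9, 11)
  8P = (5, 10)
  9P = (6, 4)
  10P = (1, 0)
  11P = (6, 9)
  12P = (5, 3)
  13P = (9, 2)
  14P = (11, 10)
  15P = (8, 12)
  16P = (2, 1)
  17P = (12, 6)
Match found at i = 17.

k = 17


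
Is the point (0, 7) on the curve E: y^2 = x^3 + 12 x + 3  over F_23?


Check whether y^2 = x^3 + 12 x + 3 (mod 23) for (x, y) = (0, 7).
LHS: y^2 = 7^2 mod 23 = 3
RHS: x^3 + 12 x + 3 = 0^3 + 12*0 + 3 mod 23 = 3
LHS = RHS

Yes, on the curve


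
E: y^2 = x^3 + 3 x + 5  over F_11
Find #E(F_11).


For each x in F_11, count y with y^2 = x^3 + 3 x + 5 mod 11:
  x = 0: RHS = 5, y in [4, 7]  -> 2 point(s)
  x = 1: RHS = 9, y in [3, 8]  -> 2 point(s)
  x = 4: RHS = 4, y in [2, 9]  -> 2 point(s)
  x = 10: RHS = 1, y in [1, 10]  -> 2 point(s)
Affine points: 8. Add the point at infinity: total = 9.

#E(F_11) = 9


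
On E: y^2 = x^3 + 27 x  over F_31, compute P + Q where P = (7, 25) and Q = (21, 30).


P != Q, so use the chord formula.
s = (y2 - y1) / (x2 - x1) = (5) / (14) mod 31 = 7
x3 = s^2 - x1 - x2 mod 31 = 7^2 - 7 - 21 = 21
y3 = s (x1 - x3) - y1 mod 31 = 7 * (7 - 21) - 25 = 1

P + Q = (21, 1)


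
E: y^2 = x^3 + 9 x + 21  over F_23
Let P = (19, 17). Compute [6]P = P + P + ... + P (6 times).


k = 6 = 110_2 (binary, LSB first: 011)
Double-and-add from P = (19, 17):
  bit 0 = 0: acc unchanged = O
  bit 1 = 1: acc = O + (9, 16) = (9, 16)
  bit 2 = 1: acc = (9, 16) + (7, 17) = (13, 9)

6P = (13, 9)


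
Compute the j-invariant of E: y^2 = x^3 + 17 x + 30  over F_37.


Delta = -16(4 a^3 + 27 b^2) mod 37 = 27
-1728 * (4 a)^3 = -1728 * (4*17)^3 mod 37 = 29
j = 29 * 27^(-1) mod 37 = 23

j = 23 (mod 37)


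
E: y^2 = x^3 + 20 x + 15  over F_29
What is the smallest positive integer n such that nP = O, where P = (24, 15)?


Compute successive multiples of P until we hit O:
  1P = (24, 15)
  2P = (16, 20)
  3P = (27, 5)
  4P = (2, 18)
  5P = (2, 11)
  6P = (27, 24)
  7P = (16, 9)
  8P = (24, 14)
  ... (continuing to 9P)
  9P = O

ord(P) = 9


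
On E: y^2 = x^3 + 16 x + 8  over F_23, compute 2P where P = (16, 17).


Doubling: s = (3 x1^2 + a) / (2 y1)
s = (3*16^2 + 16) / (2*17) mod 23 = 19
x3 = s^2 - 2 x1 mod 23 = 19^2 - 2*16 = 7
y3 = s (x1 - x3) - y1 mod 23 = 19 * (16 - 7) - 17 = 16

2P = (7, 16)


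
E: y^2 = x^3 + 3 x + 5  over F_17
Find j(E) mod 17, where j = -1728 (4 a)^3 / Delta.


Delta = -16(4 a^3 + 27 b^2) mod 17 = 1
-1728 * (4 a)^3 = -1728 * (4*3)^3 mod 17 = 15
j = 15 * 1^(-1) mod 17 = 15

j = 15 (mod 17)


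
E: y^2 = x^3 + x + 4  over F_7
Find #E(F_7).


For each x in F_7, count y with y^2 = x^3 + 1 x + 4 mod 7:
  x = 0: RHS = 4, y in [2, 5]  -> 2 point(s)
  x = 2: RHS = 0, y in [0]  -> 1 point(s)
  x = 4: RHS = 2, y in [3, 4]  -> 2 point(s)
  x = 5: RHS = 1, y in [1, 6]  -> 2 point(s)
  x = 6: RHS = 2, y in [3, 4]  -> 2 point(s)
Affine points: 9. Add the point at infinity: total = 10.

#E(F_7) = 10


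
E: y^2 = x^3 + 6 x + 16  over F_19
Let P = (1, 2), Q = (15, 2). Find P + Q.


P != Q, so use the chord formula.
s = (y2 - y1) / (x2 - x1) = (0) / (14) mod 19 = 0
x3 = s^2 - x1 - x2 mod 19 = 0^2 - 1 - 15 = 3
y3 = s (x1 - x3) - y1 mod 19 = 0 * (1 - 3) - 2 = 17

P + Q = (3, 17)


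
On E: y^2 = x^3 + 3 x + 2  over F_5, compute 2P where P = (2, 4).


Doubling: s = (3 x1^2 + a) / (2 y1)
s = (3*2^2 + 3) / (2*4) mod 5 = 0
x3 = s^2 - 2 x1 mod 5 = 0^2 - 2*2 = 1
y3 = s (x1 - x3) - y1 mod 5 = 0 * (2 - 1) - 4 = 1

2P = (1, 1)


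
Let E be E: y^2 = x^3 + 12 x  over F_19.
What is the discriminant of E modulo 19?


4 a^3 + 27 b^2 = 4*12^3 + 27*0^2 = 6912 + 0 = 6912
Delta = -16 * (6912) = -110592
Delta mod 19 = 7

Delta = 7 (mod 19)


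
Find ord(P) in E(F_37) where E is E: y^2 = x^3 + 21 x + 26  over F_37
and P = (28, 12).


Compute successive multiples of P until we hit O:
  1P = (28, 12)
  2P = (28, 25)
  3P = O

ord(P) = 3


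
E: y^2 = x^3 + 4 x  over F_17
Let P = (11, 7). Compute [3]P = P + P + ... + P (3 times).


k = 3 = 11_2 (binary, LSB first: 11)
Double-and-add from P = (11, 7):
  bit 0 = 1: acc = O + (11, 7) = (11, 7)
  bit 1 = 1: acc = (11, 7) + (8, 0) = (11, 10)

3P = (11, 10)


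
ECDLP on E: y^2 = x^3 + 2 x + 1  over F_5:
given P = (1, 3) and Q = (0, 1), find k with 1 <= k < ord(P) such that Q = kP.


Enumerate multiples of P until we hit Q = (0, 1):
  1P = (1, 3)
  2P = (3, 2)
  3P = (0, 4)
  4P = (0, 1)
Match found at i = 4.

k = 4


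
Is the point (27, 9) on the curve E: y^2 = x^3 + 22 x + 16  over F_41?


Check whether y^2 = x^3 + 22 x + 16 (mod 41) for (x, y) = (27, 9).
LHS: y^2 = 9^2 mod 41 = 40
RHS: x^3 + 22 x + 16 = 27^3 + 22*27 + 16 mod 41 = 39
LHS != RHS

No, not on the curve


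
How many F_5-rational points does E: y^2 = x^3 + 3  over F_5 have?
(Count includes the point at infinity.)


For each x in F_5, count y with y^2 = x^3 + 0 x + 3 mod 5:
  x = 1: RHS = 4, y in [2, 3]  -> 2 point(s)
  x = 2: RHS = 1, y in [1, 4]  -> 2 point(s)
  x = 3: RHS = 0, y in [0]  -> 1 point(s)
Affine points: 5. Add the point at infinity: total = 6.

#E(F_5) = 6


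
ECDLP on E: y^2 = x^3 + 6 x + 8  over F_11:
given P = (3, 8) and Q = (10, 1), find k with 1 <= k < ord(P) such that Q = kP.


Enumerate multiples of P until we hit Q = (10, 1):
  1P = (3, 8)
  2P = (5, 3)
  3P = (1, 9)
  4P = (10, 1)
Match found at i = 4.

k = 4


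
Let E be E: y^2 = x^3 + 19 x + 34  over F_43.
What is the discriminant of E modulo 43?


4 a^3 + 27 b^2 = 4*19^3 + 27*34^2 = 27436 + 31212 = 58648
Delta = -16 * (58648) = -938368
Delta mod 43 = 21

Delta = 21 (mod 43)


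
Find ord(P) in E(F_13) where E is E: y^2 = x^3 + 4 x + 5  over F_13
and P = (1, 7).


Compute successive multiples of P until we hit O:
  1P = (1, 7)
  2P = (8, 9)
  3P = (7, 8)
  4P = (9, 9)
  5P = (12, 0)
  6P = (9, 4)
  7P = (7, 5)
  8P = (8, 4)
  ... (continuing to 10P)
  10P = O

ord(P) = 10


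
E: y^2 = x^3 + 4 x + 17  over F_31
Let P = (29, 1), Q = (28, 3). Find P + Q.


P != Q, so use the chord formula.
s = (y2 - y1) / (x2 - x1) = (2) / (30) mod 31 = 29
x3 = s^2 - x1 - x2 mod 31 = 29^2 - 29 - 28 = 9
y3 = s (x1 - x3) - y1 mod 31 = 29 * (29 - 9) - 1 = 21

P + Q = (9, 21)


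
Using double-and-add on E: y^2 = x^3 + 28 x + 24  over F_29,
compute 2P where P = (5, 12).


k = 2 = 10_2 (binary, LSB first: 01)
Double-and-add from P = (5, 12):
  bit 0 = 0: acc unchanged = O
  bit 1 = 1: acc = O + (13, 2) = (13, 2)

2P = (13, 2)


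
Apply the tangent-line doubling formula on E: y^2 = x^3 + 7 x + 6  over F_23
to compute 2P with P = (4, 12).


Doubling: s = (3 x1^2 + a) / (2 y1)
s = (3*4^2 + 7) / (2*12) mod 23 = 9
x3 = s^2 - 2 x1 mod 23 = 9^2 - 2*4 = 4
y3 = s (x1 - x3) - y1 mod 23 = 9 * (4 - 4) - 12 = 11

2P = (4, 11)


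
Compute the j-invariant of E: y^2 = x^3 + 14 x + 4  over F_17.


Delta = -16(4 a^3 + 27 b^2) mod 17 = 1
-1728 * (4 a)^3 = -1728 * (4*14)^3 mod 17 = 2
j = 2 * 1^(-1) mod 17 = 2

j = 2 (mod 17)


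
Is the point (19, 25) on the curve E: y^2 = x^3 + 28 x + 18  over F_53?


Check whether y^2 = x^3 + 28 x + 18 (mod 53) for (x, y) = (19, 25).
LHS: y^2 = 25^2 mod 53 = 42
RHS: x^3 + 28 x + 18 = 19^3 + 28*19 + 18 mod 53 = 42
LHS = RHS

Yes, on the curve


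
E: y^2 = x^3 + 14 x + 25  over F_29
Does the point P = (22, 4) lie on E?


Check whether y^2 = x^3 + 14 x + 25 (mod 29) for (x, y) = (22, 4).
LHS: y^2 = 4^2 mod 29 = 16
RHS: x^3 + 14 x + 25 = 22^3 + 14*22 + 25 mod 29 = 19
LHS != RHS

No, not on the curve


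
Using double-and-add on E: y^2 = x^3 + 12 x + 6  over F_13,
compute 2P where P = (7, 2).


k = 2 = 10_2 (binary, LSB first: 01)
Double-and-add from P = (7, 2):
  bit 0 = 0: acc unchanged = O
  bit 1 = 1: acc = O + (2, 5) = (2, 5)

2P = (2, 5)


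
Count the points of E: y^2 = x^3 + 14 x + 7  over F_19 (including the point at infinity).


For each x in F_19, count y with y^2 = x^3 + 14 x + 7 mod 19:
  x = 0: RHS = 7, y in [8, 11]  -> 2 point(s)
  x = 2: RHS = 5, y in [9, 10]  -> 2 point(s)
  x = 3: RHS = 0, y in [0]  -> 1 point(s)
  x = 7: RHS = 11, y in [7, 12]  -> 2 point(s)
  x = 8: RHS = 4, y in [2, 17]  -> 2 point(s)
  x = 9: RHS = 7, y in [8, 11]  -> 2 point(s)
  x = 10: RHS = 7, y in [8, 11]  -> 2 point(s)
  x = 13: RHS = 11, y in [7, 12]  -> 2 point(s)
  x = 15: RHS = 1, y in [1, 18]  -> 2 point(s)
  x = 17: RHS = 9, y in [3, 16]  -> 2 point(s)
  x = 18: RHS = 11, y in [7, 12]  -> 2 point(s)
Affine points: 21. Add the point at infinity: total = 22.

#E(F_19) = 22


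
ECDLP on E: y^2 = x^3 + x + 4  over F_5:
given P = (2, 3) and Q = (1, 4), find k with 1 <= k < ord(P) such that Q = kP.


Enumerate multiples of P until we hit Q = (1, 4):
  1P = (2, 3)
  2P = (0, 3)
  3P = (3, 2)
  4P = (1, 1)
  5P = (1, 4)
Match found at i = 5.

k = 5


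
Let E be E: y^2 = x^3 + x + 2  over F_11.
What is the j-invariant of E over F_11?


Delta = -16(4 a^3 + 27 b^2) mod 11 = 1
-1728 * (4 a)^3 = -1728 * (4*1)^3 mod 11 = 2
j = 2 * 1^(-1) mod 11 = 2

j = 2 (mod 11)


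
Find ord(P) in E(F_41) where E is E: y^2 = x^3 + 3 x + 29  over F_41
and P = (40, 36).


Compute successive multiples of P until we hit O:
  1P = (40, 36)
  2P = (4, 8)
  3P = (30, 31)
  4P = (2, 24)
  5P = (15, 28)
  6P = (17, 14)
  7P = (27, 21)
  8P = (19, 4)
  ... (continuing to 17P)
  17P = O

ord(P) = 17


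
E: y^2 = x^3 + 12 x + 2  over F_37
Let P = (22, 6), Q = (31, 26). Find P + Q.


P != Q, so use the chord formula.
s = (y2 - y1) / (x2 - x1) = (20) / (9) mod 37 = 31
x3 = s^2 - x1 - x2 mod 37 = 31^2 - 22 - 31 = 20
y3 = s (x1 - x3) - y1 mod 37 = 31 * (22 - 20) - 6 = 19

P + Q = (20, 19)


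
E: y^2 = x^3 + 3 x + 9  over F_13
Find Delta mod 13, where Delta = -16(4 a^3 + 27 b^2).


4 a^3 + 27 b^2 = 4*3^3 + 27*9^2 = 108 + 2187 = 2295
Delta = -16 * (2295) = -36720
Delta mod 13 = 5

Delta = 5 (mod 13)
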